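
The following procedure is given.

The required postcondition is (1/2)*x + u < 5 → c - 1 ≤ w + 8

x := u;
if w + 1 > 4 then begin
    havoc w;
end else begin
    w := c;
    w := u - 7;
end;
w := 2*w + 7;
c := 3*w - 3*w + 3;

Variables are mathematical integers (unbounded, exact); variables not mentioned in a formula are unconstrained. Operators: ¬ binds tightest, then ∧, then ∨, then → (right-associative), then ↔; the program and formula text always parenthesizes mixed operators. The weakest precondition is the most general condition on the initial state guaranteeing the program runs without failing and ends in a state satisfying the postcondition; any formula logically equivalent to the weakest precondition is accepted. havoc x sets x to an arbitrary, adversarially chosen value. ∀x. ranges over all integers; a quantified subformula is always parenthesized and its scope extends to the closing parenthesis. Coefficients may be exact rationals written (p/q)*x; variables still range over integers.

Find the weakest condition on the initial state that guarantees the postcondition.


Working backward. After the program, the postcondition (1/2)*x + u < 5 → c - 1 ≤ w + 8 must hold; in canonical form it is u + (1/2)*x < 5 → c ≤ w + 9.
Before c := 3*w - 3*w + 3: u + (1/2)*x < 5 → w ≥ -6
Before w := 2*w + 7: u + (1/2)*x < 5 → 2*w ≥ -13
Then branch requires ∀w_1. (u + (1/2)*x < 5 → 2*w_1 ≥ -13); else branch requires u + (1/2)*x < 5 → 2*u ≥ 1.
Before the if: (w > 3 → (∀w_1. (u + (1/2)*x < 5 → 2*w_1 ≥ -13))) ∧ ((¬(w > 3)) → (u + (1/2)*x < 5 → 2*u ≥ 1))
Before x := u: (w > 3 → (∀w_1. ((3/2)*u < 5 → 2*w_1 ≥ -13))) ∧ ((¬(w > 3)) → ((3/2)*u < 5 → 2*u ≥ 1))
Answer: WP = (w > 3 → (∀w_1. ((3/2)*u < 5 → 2*w_1 ≥ -13))) ∧ ((¬(w > 3)) → ((3/2)*u < 5 → 2*u ≥ 1))


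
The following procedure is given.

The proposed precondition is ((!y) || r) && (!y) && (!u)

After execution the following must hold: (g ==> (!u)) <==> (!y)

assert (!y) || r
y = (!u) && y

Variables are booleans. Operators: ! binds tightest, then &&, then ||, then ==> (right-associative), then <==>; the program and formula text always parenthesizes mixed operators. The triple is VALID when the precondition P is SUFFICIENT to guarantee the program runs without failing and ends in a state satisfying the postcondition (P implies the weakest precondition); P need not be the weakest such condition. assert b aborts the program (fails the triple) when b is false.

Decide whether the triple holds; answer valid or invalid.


Working backward. After the program, (g ==> (!u)) <==> (!y) must hold.
Before y := (!u) && y: (g ==> (!u)) <==> (!((!u) && y))
Before assert (!y) || r: ((!y) || r) && ((g ==> (!u)) <==> (!((!u) && y)))
The weakest precondition is ((!y) || r) && ((g ==> (!u)) <==> (!((!u) && y))).
Check whether ((!y) || r) && (!y) && (!u) implies it.
Every state satisfying the precondition satisfies the weakest precondition: the implication holds.
Answer: valid


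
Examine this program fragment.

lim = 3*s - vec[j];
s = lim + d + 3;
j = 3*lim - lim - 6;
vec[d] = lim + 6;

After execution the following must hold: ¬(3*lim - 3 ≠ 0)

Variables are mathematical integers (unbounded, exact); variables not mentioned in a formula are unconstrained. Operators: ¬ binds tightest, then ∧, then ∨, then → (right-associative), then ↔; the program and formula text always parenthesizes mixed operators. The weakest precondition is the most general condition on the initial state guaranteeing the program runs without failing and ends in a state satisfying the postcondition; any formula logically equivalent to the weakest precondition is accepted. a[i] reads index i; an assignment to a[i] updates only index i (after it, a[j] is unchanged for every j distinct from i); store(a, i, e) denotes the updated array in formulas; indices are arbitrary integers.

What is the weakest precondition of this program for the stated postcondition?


Working backward. After the program, the postcondition ¬(3*lim - 3 ≠ 0) must hold; in canonical form it is ¬(3*lim ≠ 3).
Before vec[d] := lim + 6: ¬(3*lim ≠ 3)
Before j := 3*lim - lim - 6: ¬(3*lim ≠ 3)
Before s := lim + d + 3: ¬(3*lim ≠ 3)
Before lim := 3*s - vec[j]: ¬(9*s ≠ 3*vec[j] + 3)
Answer: WP = ¬(9*s ≠ 3*vec[j] + 3)


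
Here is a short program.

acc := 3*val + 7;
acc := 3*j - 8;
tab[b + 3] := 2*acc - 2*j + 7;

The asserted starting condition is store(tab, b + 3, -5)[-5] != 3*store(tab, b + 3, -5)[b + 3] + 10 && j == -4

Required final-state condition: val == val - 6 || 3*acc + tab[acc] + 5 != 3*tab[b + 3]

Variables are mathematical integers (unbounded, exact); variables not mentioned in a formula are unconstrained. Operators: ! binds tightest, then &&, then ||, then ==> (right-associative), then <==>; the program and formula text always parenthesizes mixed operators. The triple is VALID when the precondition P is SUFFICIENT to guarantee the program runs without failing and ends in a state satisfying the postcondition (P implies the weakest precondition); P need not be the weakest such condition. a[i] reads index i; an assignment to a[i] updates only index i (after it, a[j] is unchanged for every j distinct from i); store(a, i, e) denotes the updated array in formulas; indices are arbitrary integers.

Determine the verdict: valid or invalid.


Working backward. After the program, the postcondition val == val - 6 || 3*acc + tab[acc] + 5 != 3*tab[b + 3] must hold; in canonical form it is tab[acc] + 3*acc != 3*tab[b + 3] - 5.
Before tab[b + 3] := 2*acc - 2*j + 7: store(tab, b + 3, 2*acc - 2*j + 7)[acc] + 3*acc != 3*store(tab, b + 3, 2*acc - 2*j + 7)[b + 3] - 5
Before acc := 3*j - 8: store(tab, b + 3, 4*j - 9)[3*j - 8] + 9*j != 3*store(tab, b + 3, 4*j - 9)[b + 3] + 19
Before acc := 3*val + 7: store(tab, b + 3, 4*j - 9)[3*j - 8] + 9*j != 3*store(tab, b + 3, 4*j - 9)[b + 3] + 19
The weakest precondition is store(tab, b + 3, 4*j - 9)[3*j - 8] + 9*j != 3*store(tab, b + 3, 4*j - 9)[b + 3] + 19.
Check whether store(tab, b + 3, -5)[-5] != 3*store(tab, b + 3, -5)[b + 3] + 10 && j == -4 implies it.
Countermodel: at the initial state b = 0, j = -4, tab = {[-20] = -20, [-5] = 4, [3] = 2, elsewhere 2}, the precondition holds but the weakest precondition fails.
Answer: invalid


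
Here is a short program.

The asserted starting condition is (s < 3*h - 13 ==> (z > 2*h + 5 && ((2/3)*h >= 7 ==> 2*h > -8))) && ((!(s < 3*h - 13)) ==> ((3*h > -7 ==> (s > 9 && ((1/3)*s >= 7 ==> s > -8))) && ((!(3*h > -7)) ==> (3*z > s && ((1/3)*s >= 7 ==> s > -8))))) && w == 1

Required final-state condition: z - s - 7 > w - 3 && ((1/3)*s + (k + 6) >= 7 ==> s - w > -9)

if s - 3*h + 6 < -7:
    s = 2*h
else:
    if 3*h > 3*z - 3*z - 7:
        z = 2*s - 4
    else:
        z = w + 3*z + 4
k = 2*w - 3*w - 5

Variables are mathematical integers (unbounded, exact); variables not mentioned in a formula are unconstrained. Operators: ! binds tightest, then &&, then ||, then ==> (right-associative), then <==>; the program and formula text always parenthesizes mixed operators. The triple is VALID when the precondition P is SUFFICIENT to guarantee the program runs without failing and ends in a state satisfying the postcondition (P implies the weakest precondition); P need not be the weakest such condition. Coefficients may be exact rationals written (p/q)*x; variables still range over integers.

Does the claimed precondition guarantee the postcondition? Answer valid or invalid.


Working backward. After the program, the postcondition z - s - 7 > w - 3 && ((1/3)*s + (k + 6) >= 7 ==> s - w > -9) must hold; in canonical form it is z > s + w + 4 && (k + (1/3)*s >= 1 ==> s > w - 9).
Before k := 2*w - 3*w - 5: z > s + w + 4 && ((1/3)*s >= w + 6 ==> s > w - 9)
Then branch requires z > 2*h + w + 4 && ((2/3)*h >= w + 6 ==> 2*h > w - 9); else branch requires (3*h > -7 ==> (s > w + 8 && ((1/3)*s >= w + 6 ==> s > w - 9))) && ((!(3*h > -7)) ==> (3*z > s && ((1/3)*s >= w + 6 ==> s > w - 9))).
Before the if: (s < 3*h - 13 ==> (z > 2*h + w + 4 && ((2/3)*h >= w + 6 ==> 2*h > w - 9))) && ((!(s < 3*h - 13)) ==> ((3*h > -7 ==> (s > w + 8 && ((1/3)*s >= w + 6 ==> s > w - 9))) && ((!(3*h > -7)) ==> (3*z > s && ((1/3)*s >= w + 6 ==> s > w - 9)))))
The weakest precondition is (s < 3*h - 13 ==> (z > 2*h + w + 4 && ((2/3)*h >= w + 6 ==> 2*h > w - 9))) && ((!(s < 3*h - 13)) ==> ((3*h > -7 ==> (s > w + 8 && ((1/3)*s >= w + 6 ==> s > w - 9))) && ((!(3*h > -7)) ==> (3*z > s && ((1/3)*s >= w + 6 ==> s > w - 9))))).
Check whether (s < 3*h - 13 ==> (z > 2*h + 5 && ((2/3)*h >= 7 ==> 2*h > -8))) && ((!(s < 3*h - 13)) ==> ((3*h > -7 ==> (s > 9 && ((1/3)*s >= 7 ==> s > -8))) && ((!(3*h > -7)) ==> (3*z > s && ((1/3)*s >= 7 ==> s > -8))))) && w == 1 implies it.
Every state satisfying the precondition satisfies the weakest precondition: the implication holds.
Answer: valid


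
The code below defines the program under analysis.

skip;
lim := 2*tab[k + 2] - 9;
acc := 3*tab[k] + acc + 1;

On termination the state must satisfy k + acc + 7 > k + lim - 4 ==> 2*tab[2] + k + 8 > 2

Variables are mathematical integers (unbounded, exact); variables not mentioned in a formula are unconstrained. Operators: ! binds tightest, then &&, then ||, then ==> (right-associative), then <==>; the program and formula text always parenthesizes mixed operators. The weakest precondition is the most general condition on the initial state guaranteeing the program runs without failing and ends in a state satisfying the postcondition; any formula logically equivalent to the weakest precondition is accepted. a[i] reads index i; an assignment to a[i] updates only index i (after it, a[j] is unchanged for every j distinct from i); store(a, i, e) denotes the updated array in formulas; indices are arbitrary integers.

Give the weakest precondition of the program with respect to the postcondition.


Working backward. After the program, the postcondition k + acc + 7 > k + lim - 4 ==> 2*tab[2] + k + 8 > 2 must hold; in canonical form it is acc > lim - 11 ==> 2*tab[2] + k > -6.
Before acc := 3*tab[k] + acc + 1: 3*tab[k] + acc > lim - 12 ==> 2*tab[2] + k > -6
Before lim := 2*tab[k + 2] - 9: 3*tab[k] + acc > 2*tab[k + 2] - 21 ==> 2*tab[2] + k > -6
Before skip: 3*tab[k] + acc > 2*tab[k + 2] - 21 ==> 2*tab[2] + k > -6
Answer: WP = 3*tab[k] + acc > 2*tab[k + 2] - 21 ==> 2*tab[2] + k > -6


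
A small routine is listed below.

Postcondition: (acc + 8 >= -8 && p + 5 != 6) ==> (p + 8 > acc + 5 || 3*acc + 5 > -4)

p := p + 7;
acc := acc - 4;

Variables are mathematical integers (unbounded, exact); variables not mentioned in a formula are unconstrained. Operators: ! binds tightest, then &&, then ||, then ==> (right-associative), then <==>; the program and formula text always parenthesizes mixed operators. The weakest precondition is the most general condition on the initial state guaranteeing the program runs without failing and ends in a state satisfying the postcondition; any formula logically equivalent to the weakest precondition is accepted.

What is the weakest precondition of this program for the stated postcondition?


Working backward. After the program, the postcondition (acc + 8 >= -8 && p + 5 != 6) ==> (p + 8 > acc + 5 || 3*acc + 5 > -4) must hold; in canonical form it is (acc >= -16 && p != 1) ==> (p > acc - 3 || 3*acc > -9).
Before acc := acc - 4: (acc >= -12 && p != 1) ==> (p > acc - 7 || 3*acc > 3)
Before p := p + 7: (acc >= -12 && p != -6) ==> (p > acc - 14 || 3*acc > 3)
Answer: WP = (acc >= -12 && p != -6) ==> (p > acc - 14 || 3*acc > 3)


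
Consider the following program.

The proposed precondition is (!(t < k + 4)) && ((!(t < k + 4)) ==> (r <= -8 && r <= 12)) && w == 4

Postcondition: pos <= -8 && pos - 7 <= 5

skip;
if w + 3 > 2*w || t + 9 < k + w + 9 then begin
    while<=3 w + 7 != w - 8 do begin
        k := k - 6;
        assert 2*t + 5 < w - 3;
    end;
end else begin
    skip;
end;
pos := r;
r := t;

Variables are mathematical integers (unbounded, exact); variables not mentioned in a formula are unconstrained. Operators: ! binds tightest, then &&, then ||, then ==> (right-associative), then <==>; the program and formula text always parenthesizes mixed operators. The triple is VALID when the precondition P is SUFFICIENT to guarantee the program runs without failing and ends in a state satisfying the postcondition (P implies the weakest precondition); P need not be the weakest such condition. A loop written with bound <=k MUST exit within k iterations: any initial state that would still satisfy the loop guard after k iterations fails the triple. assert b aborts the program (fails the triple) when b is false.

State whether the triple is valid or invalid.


Working backward. After the program, the postcondition pos <= -8 && pos - 7 <= 5 must hold; in canonical form it is pos <= -8 && pos <= 12.
Before r := t: pos <= -8 && pos <= 12
Before pos := r: r <= -8 && r <= 12
Then branch requires false; else branch requires r <= -8 && r <= 12.
Before the if: (!(w < 3 || t < k + w)) && ((!(w < 3 || t < k + w)) ==> (r <= -8 && r <= 12))
Before skip: (!(w < 3 || t < k + w)) && ((!(w < 3 || t < k + w)) ==> (r <= -8 && r <= 12))
The weakest precondition is (!(w < 3 || t < k + w)) && ((!(w < 3 || t < k + w)) ==> (r <= -8 && r <= 12)).
Check whether (!(t < k + 4)) && ((!(t < k + 4)) ==> (r <= -8 && r <= 12)) && w == 4 implies it.
Every state satisfying the precondition satisfies the weakest precondition: the implication holds.
Answer: valid


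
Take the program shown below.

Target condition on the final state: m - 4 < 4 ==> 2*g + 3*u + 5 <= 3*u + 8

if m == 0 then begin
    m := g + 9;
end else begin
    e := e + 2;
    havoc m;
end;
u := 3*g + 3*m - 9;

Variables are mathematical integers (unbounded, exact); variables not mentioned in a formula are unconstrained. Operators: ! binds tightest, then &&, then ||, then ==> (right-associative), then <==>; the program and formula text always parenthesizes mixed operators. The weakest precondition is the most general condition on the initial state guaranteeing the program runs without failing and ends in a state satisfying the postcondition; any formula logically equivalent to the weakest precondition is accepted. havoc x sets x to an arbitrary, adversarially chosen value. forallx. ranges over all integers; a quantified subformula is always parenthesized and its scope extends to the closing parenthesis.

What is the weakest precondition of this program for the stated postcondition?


Working backward. After the program, the postcondition m - 4 < 4 ==> 2*g + 3*u + 5 <= 3*u + 8 must hold; in canonical form it is m < 8 ==> 2*g <= 3.
Before u := 3*g + 3*m - 9: m < 8 ==> 2*g <= 3
Then branch requires g < -1 ==> 2*g <= 3; else branch requires forall m_1. (m_1 < 8 ==> 2*g <= 3).
Before the if: (m == 0 ==> (g < -1 ==> 2*g <= 3)) && ((!(m == 0)) ==> (forall m_1. (m_1 < 8 ==> 2*g <= 3)))
Answer: WP = (m == 0 ==> (g < -1 ==> 2*g <= 3)) && ((!(m == 0)) ==> (forall m_1. (m_1 < 8 ==> 2*g <= 3)))


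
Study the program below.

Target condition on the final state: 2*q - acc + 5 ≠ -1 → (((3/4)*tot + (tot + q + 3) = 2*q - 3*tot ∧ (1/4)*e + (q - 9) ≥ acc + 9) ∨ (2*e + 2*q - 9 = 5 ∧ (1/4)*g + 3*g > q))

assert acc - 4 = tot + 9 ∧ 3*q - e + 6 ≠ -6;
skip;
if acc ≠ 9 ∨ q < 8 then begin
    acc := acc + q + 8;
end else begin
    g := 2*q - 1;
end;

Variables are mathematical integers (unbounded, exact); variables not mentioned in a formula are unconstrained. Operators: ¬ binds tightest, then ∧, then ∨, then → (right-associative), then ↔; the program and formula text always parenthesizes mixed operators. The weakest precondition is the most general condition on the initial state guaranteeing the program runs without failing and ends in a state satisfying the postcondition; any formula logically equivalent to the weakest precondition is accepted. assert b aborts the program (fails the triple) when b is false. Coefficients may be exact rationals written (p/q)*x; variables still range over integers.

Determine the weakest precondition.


Working backward. After the program, the postcondition 2*q - acc + 5 ≠ -1 → (((3/4)*tot + (tot + q + 3) = 2*q - 3*tot ∧ (1/4)*e + (q - 9) ≥ acc + 9) ∨ (2*e + 2*q - 9 = 5 ∧ (1/4)*g + 3*g > q)) must hold; in canonical form it is 2*q ≠ acc - 6 → (((19/4)*tot = q - 3 ∧ (1/4)*e + q ≥ acc + 18) ∨ (2*e + 2*q = 14 ∧ (13/4)*g > q)).
Then branch requires q ≠ acc + 2 → (((19/4)*tot = q - 3 ∧ (1/4)*e ≥ acc + 26) ∨ (2*e + 2*q = 14 ∧ (13/4)*g > q)); else branch requires 2*q ≠ acc - 6 → (((19/4)*tot = q - 3 ∧ (1/4)*e + q ≥ acc + 18) ∨ (2*e + 2*q = 14 ∧ (11/2)*q > 13/4)).
Before the if: ((acc ≠ 9 ∨ q < 8) → (q ≠ acc + 2 → (((19/4)*tot = q - 3 ∧ (1/4)*e ≥ acc + 26) ∨ (2*e + 2*q = 14 ∧ (13/4)*g > q)))) ∧ ((¬(acc ≠ 9 ∨ q < 8)) → (2*q ≠ acc - 6 → (((19/4)*tot = q - 3 ∧ (1/4)*e + q ≥ acc + 18) ∨ (2*e + 2*q = 14 ∧ (11/2)*q > 13/4))))
Before skip: ((acc ≠ 9 ∨ q < 8) → (q ≠ acc + 2 → (((19/4)*tot = q - 3 ∧ (1/4)*e ≥ acc + 26) ∨ (2*e + 2*q = 14 ∧ (13/4)*g > q)))) ∧ ((¬(acc ≠ 9 ∨ q < 8)) → (2*q ≠ acc - 6 → (((19/4)*tot = q - 3 ∧ (1/4)*e + q ≥ acc + 18) ∨ (2*e + 2*q = 14 ∧ (11/2)*q > 13/4))))
Before assert acc - 4 = tot + 9 ∧ 3*q - e + 6 ≠ -6: acc = tot + 13 ∧ 3*q ≠ e - 12 ∧ ((acc ≠ 9 ∨ q < 8) → (q ≠ acc + 2 → (((19/4)*tot = q - 3 ∧ (1/4)*e ≥ acc + 26) ∨ (2*e + 2*q = 14 ∧ (13/4)*g > q)))) ∧ ((¬(acc ≠ 9 ∨ q < 8)) → (2*q ≠ acc - 6 → (((19/4)*tot = q - 3 ∧ (1/4)*e + q ≥ acc + 18) ∨ (2*e + 2*q = 14 ∧ (11/2)*q > 13/4))))
Answer: WP = acc = tot + 13 ∧ 3*q ≠ e - 12 ∧ ((acc ≠ 9 ∨ q < 8) → (q ≠ acc + 2 → (((19/4)*tot = q - 3 ∧ (1/4)*e ≥ acc + 26) ∨ (2*e + 2*q = 14 ∧ (13/4)*g > q)))) ∧ ((¬(acc ≠ 9 ∨ q < 8)) → (2*q ≠ acc - 6 → (((19/4)*tot = q - 3 ∧ (1/4)*e + q ≥ acc + 18) ∨ (2*e + 2*q = 14 ∧ (11/2)*q > 13/4))))


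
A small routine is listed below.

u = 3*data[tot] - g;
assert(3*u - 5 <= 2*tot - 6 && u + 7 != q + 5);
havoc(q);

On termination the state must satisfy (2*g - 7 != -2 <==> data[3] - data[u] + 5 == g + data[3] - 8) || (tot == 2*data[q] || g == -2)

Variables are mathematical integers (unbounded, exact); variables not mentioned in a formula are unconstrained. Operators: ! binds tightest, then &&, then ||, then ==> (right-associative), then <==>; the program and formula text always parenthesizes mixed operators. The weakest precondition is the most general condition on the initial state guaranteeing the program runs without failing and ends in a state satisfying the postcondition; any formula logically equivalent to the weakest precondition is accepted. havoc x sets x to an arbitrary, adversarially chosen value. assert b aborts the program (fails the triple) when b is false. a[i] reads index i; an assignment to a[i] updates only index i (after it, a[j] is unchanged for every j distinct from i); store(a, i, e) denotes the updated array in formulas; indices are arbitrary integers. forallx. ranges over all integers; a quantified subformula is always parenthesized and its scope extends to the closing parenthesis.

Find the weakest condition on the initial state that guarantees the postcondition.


Working backward. After the program, the postcondition (2*g - 7 != -2 <==> data[3] - data[u] + 5 == g + data[3] - 8) || (tot == 2*data[q] || g == -2) must hold; in canonical form it is (2*g != 5 <==> data[u] + g == 13) || tot == 2*data[q] || g == -2.
Before havoc q: forall q_1. ((2*g != 5 <==> data[u] + g == 13) || tot == 2*data[q_1] || g == -2)
Before assert 3*u - 5 <= 2*tot - 6 && u + 7 != q + 5: 3*u <= 2*tot - 1 && u != q - 2 && (forall q_1. ((2*g != 5 <==> data[u] + g == 13) || tot == 2*data[q_1] || g == -2))
Before u := 3*data[tot] - g: 9*data[tot] <= 3*g + 2*tot - 1 && 3*data[tot] != g + q - 2 && (forall q_1. ((2*g != 5 <==> data[3*data[tot] - g] + g == 13) || tot == 2*data[q_1] || g == -2))
Answer: WP = 9*data[tot] <= 3*g + 2*tot - 1 && 3*data[tot] != g + q - 2 && (forall q_1. ((2*g != 5 <==> data[3*data[tot] - g] + g == 13) || tot == 2*data[q_1] || g == -2))


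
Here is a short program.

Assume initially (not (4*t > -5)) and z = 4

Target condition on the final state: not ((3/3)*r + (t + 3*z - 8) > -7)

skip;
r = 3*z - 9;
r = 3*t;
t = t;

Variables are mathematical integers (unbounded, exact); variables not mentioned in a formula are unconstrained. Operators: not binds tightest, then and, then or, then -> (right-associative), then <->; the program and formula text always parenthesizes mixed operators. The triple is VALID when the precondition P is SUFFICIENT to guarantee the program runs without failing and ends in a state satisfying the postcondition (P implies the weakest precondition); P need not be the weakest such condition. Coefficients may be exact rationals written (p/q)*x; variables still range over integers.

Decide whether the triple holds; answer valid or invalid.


Working backward. After the program, the postcondition not ((3/3)*r + (t + 3*z - 8) > -7) must hold; in canonical form it is not (r + t + 3*z > 1).
Before t := t: not (r + t + 3*z > 1)
Before r := 3*t: not (4*t + 3*z > 1)
Before r := 3*z - 9: not (4*t + 3*z > 1)
Before skip: not (4*t + 3*z > 1)
The weakest precondition is not (4*t + 3*z > 1).
Check whether (not (4*t > -5)) and z = 4 implies it.
Countermodel: at the initial state t = -2, z = 4, the precondition holds but the weakest precondition fails.
Answer: invalid


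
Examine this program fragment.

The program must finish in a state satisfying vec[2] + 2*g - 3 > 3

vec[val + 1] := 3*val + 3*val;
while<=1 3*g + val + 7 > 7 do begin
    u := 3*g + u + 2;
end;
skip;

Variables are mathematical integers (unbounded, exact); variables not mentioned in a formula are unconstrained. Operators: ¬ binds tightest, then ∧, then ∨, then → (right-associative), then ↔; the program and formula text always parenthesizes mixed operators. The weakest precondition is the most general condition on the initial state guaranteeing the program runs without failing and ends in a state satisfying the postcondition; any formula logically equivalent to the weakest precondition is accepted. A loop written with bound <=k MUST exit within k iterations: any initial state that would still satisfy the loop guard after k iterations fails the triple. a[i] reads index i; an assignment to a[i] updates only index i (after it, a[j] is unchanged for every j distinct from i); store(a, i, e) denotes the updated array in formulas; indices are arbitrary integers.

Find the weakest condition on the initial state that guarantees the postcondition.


Working backward. After the program, the postcondition vec[2] + 2*g - 3 > 3 must hold; in canonical form it is vec[2] + 2*g > 6.
Before skip: vec[2] + 2*g > 6
Before the loop (bound <=1), unroll the exhaustion recursion (WP_0 = exit-now case; WP_j = one more guarded iteration, up to j = 1):
  WP_0: (¬(3*g + val > 0)) ∧ vec[2] + 2*g > 6
  WP_1: (3*g + val > 0 → ((¬(3*g + val > 0)) ∧ vec[2] + 2*g > 6)) ∧ ((¬(3*g + val > 0)) → vec[2] + 2*g > 6)
So before the loop: (3*g + val > 0 → ((¬(3*g + val > 0)) ∧ vec[2] + 2*g > 6)) ∧ ((¬(3*g + val > 0)) → vec[2] + 2*g > 6)
Before vec[val + 1] := 3*val + 3*val: (3*g + val > 0 → ((¬(3*g + val > 0)) ∧ store(vec, val + 1, 6*val)[2] + 2*g > 6)) ∧ ((¬(3*g + val > 0)) → store(vec, val + 1, 6*val)[2] + 2*g > 6)
Answer: WP = (3*g + val > 0 → ((¬(3*g + val > 0)) ∧ store(vec, val + 1, 6*val)[2] + 2*g > 6)) ∧ ((¬(3*g + val > 0)) → store(vec, val + 1, 6*val)[2] + 2*g > 6)


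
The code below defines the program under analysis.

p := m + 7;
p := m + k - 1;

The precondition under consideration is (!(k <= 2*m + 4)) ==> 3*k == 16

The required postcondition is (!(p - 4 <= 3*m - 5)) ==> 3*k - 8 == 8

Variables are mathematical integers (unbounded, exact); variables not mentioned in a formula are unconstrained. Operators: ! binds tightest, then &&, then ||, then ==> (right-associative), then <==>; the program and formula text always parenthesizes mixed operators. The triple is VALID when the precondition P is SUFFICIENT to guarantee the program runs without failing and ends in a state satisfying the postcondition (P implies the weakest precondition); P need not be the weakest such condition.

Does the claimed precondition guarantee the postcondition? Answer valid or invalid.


Working backward. After the program, the postcondition (!(p - 4 <= 3*m - 5)) ==> 3*k - 8 == 8 must hold; in canonical form it is (!(p <= 3*m - 1)) ==> 3*k == 16.
Before p := m + k - 1: (!(k <= 2*m)) ==> 3*k == 16
Before p := m + 7: (!(k <= 2*m)) ==> 3*k == 16
The weakest precondition is (!(k <= 2*m)) ==> 3*k == 16.
Check whether (!(k <= 2*m + 4)) ==> 3*k == 16 implies it.
Countermodel: at the initial state k = 1, m = 0, the precondition holds but the weakest precondition fails.
Answer: invalid


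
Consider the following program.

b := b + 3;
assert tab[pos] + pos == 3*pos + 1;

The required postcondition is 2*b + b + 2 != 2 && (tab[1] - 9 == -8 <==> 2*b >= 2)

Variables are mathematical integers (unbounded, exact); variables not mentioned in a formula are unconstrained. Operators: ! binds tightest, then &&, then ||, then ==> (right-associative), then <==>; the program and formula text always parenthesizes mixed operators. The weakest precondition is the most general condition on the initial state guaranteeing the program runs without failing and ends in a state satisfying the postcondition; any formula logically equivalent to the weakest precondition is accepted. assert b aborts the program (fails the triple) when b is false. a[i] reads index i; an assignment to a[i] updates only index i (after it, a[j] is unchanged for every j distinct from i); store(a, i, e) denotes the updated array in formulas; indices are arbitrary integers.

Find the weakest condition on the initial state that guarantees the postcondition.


Working backward. After the program, the postcondition 2*b + b + 2 != 2 && (tab[1] - 9 == -8 <==> 2*b >= 2) must hold; in canonical form it is 3*b != 0 && (tab[1] == 1 <==> 2*b >= 2).
Before assert tab[pos] + pos == 3*pos + 1: tab[pos] == 2*pos + 1 && 3*b != 0 && (tab[1] == 1 <==> 2*b >= 2)
Before b := b + 3: tab[pos] == 2*pos + 1 && 3*b != -9 && (tab[1] == 1 <==> 2*b >= -4)
Answer: WP = tab[pos] == 2*pos + 1 && 3*b != -9 && (tab[1] == 1 <==> 2*b >= -4)


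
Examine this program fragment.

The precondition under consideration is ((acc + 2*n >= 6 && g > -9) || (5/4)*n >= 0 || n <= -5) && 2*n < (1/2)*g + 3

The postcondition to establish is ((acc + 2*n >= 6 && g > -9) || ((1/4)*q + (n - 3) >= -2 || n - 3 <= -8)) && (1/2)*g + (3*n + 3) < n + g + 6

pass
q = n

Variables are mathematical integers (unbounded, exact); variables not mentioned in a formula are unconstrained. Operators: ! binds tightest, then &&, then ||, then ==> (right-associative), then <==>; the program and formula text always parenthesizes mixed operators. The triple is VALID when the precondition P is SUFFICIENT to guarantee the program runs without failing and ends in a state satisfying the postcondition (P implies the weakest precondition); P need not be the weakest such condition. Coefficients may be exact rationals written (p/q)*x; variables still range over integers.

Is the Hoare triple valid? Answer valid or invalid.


Working backward. After the program, the postcondition ((acc + 2*n >= 6 && g > -9) || ((1/4)*q + (n - 3) >= -2 || n - 3 <= -8)) && (1/2)*g + (3*n + 3) < n + g + 6 must hold; in canonical form it is ((acc + 2*n >= 6 && g > -9) || n + (1/4)*q >= 1 || n <= -5) && 2*n < (1/2)*g + 3.
Before q := n: ((acc + 2*n >= 6 && g > -9) || (5/4)*n >= 1 || n <= -5) && 2*n < (1/2)*g + 3
Before skip: ((acc + 2*n >= 6 && g > -9) || (5/4)*n >= 1 || n <= -5) && 2*n < (1/2)*g + 3
The weakest precondition is ((acc + 2*n >= 6 && g > -9) || (5/4)*n >= 1 || n <= -5) && 2*n < (1/2)*g + 3.
Check whether ((acc + 2*n >= 6 && g > -9) || (5/4)*n >= 0 || n <= -5) && 2*n < (1/2)*g + 3 implies it.
Countermodel: at the initial state acc = 5, g = 0, n = 0, the precondition holds but the weakest precondition fails.
Answer: invalid


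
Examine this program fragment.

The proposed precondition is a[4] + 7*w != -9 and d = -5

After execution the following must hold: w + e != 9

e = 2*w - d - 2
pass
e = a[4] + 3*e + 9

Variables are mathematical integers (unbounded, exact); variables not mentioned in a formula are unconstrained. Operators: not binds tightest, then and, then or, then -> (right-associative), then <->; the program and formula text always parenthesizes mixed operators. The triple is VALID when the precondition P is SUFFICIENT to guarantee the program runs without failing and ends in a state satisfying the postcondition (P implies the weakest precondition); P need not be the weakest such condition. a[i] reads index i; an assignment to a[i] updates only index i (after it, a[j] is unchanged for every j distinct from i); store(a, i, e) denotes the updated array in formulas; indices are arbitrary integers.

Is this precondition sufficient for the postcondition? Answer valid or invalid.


Working backward. After the program, the postcondition w + e != 9 must hold; in canonical form it is e + w != 9.
Before e := a[4] + 3*e + 9: a[4] + 3*e + w != 0
Before skip: a[4] + 3*e + w != 0
Before e := 2*w - d - 2: a[4] + 7*w != 3*d + 6
The weakest precondition is a[4] + 7*w != 3*d + 6.
Check whether a[4] + 7*w != -9 and d = -5 implies it.
Every state satisfying the precondition satisfies the weakest precondition: the implication holds.
Answer: valid


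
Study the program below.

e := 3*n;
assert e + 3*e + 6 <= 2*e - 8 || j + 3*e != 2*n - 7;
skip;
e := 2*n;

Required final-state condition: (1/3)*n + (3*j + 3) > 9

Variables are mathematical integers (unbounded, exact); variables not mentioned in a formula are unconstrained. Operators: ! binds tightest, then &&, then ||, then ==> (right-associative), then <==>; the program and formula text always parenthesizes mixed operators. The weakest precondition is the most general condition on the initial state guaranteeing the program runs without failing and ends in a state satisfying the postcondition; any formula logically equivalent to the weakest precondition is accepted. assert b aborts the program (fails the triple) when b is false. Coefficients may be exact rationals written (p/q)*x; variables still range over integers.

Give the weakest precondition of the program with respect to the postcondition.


Working backward. After the program, the postcondition (1/3)*n + (3*j + 3) > 9 must hold; in canonical form it is 3*j + (1/3)*n > 6.
Before e := 2*n: 3*j + (1/3)*n > 6
Before skip: 3*j + (1/3)*n > 6
Before assert e + 3*e + 6 <= 2*e - 8 || j + 3*e != 2*n - 7: (2*e <= -14 || 3*e + j != 2*n - 7) && 3*j + (1/3)*n > 6
Before e := 3*n: (6*n <= -14 || j + 7*n != -7) && 3*j + (1/3)*n > 6
Answer: WP = (6*n <= -14 || j + 7*n != -7) && 3*j + (1/3)*n > 6


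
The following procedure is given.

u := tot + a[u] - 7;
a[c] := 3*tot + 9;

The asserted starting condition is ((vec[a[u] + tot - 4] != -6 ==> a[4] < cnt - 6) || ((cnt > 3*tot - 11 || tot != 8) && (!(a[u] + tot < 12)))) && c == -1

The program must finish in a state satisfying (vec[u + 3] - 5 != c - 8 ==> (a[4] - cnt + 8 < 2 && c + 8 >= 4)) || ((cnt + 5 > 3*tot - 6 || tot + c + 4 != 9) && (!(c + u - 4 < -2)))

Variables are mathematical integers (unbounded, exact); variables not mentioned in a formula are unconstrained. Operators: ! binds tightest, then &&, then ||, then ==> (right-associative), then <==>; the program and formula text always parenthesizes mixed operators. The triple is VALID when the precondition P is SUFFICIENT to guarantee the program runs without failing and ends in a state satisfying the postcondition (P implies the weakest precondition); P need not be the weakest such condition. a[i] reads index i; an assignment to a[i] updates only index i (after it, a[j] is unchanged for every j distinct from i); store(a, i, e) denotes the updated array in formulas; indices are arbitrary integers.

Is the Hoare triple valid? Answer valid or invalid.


Working backward. After the program, the postcondition (vec[u + 3] - 5 != c - 8 ==> (a[4] - cnt + 8 < 2 && c + 8 >= 4)) || ((cnt + 5 > 3*tot - 6 || tot + c + 4 != 9) && (!(c + u - 4 < -2))) must hold; in canonical form it is (vec[u + 3] != c - 3 ==> (a[4] < cnt - 6 && c >= -4)) || ((cnt > 3*tot - 11 || c + tot != 5) && (!(c + u < 2))).
Before a[c] := 3*tot + 9: (vec[u + 3] != c - 3 ==> (store(a, c, 3*tot + 9)[4] < cnt - 6 && c >= -4)) || ((cnt > 3*tot - 11 || c + tot != 5) && (!(c + u < 2)))
Before u := tot + a[u] - 7: (vec[a[u] + tot - 4] != c - 3 ==> (store(a, c, 3*tot + 9)[4] < cnt - 6 && c >= -4)) || ((cnt > 3*tot - 11 || c + tot != 5) && (!(a[u] + c + tot < 9)))
The weakest precondition is (vec[a[u] + tot - 4] != c - 3 ==> (store(a, c, 3*tot + 9)[4] < cnt - 6 && c >= -4)) || ((cnt > 3*tot - 11 || c + tot != 5) && (!(a[u] + c + tot < 9))).
Check whether ((vec[a[u] + tot - 4] != -6 ==> a[4] < cnt - 6) || ((cnt > 3*tot - 11 || tot != 8) && (!(a[u] + tot < 12)))) && c == -1 implies it.
Countermodel: at the initial state a = {[-4] = 0, [-1] = 0, [2] = 0, [4] = 15215, elsewhere 0}, c = -1, cnt = 0, tot = 0, u = 2, vec = {[-4] = -6, [-1] = -6, [2] = -6, [4] = -6, elsewhere -6}, the precondition holds but the weakest precondition fails.
Answer: invalid


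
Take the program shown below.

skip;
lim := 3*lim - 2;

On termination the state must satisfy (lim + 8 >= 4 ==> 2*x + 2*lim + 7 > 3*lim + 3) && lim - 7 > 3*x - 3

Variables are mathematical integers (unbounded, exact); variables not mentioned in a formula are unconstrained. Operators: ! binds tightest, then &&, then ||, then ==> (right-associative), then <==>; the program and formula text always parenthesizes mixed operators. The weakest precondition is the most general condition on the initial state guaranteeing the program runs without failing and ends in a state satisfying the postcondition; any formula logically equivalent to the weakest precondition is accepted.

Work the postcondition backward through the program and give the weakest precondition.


Working backward. After the program, the postcondition (lim + 8 >= 4 ==> 2*x + 2*lim + 7 > 3*lim + 3) && lim - 7 > 3*x - 3 must hold; in canonical form it is (lim >= -4 ==> 2*x > lim - 4) && lim > 3*x + 4.
Before lim := 3*lim - 2: (3*lim >= -2 ==> 2*x > 3*lim - 6) && 3*lim > 3*x + 6
Before skip: (3*lim >= -2 ==> 2*x > 3*lim - 6) && 3*lim > 3*x + 6
Answer: WP = (3*lim >= -2 ==> 2*x > 3*lim - 6) && 3*lim > 3*x + 6


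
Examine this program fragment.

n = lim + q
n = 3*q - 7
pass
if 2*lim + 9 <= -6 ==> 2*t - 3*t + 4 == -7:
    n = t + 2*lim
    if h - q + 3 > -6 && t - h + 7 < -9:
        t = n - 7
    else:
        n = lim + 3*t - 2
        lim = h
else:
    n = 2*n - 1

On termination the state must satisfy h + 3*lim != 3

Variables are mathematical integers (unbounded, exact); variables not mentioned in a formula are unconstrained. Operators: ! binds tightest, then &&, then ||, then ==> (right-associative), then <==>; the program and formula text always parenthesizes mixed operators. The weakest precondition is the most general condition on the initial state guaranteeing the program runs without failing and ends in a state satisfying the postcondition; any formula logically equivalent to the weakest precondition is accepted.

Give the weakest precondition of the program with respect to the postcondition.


Working backward. After the program, h + 3*lim != 3 must hold.
Then branch requires ((h > q - 9 && t < h - 16) ==> h + 3*lim != 3) && ((!(h > q - 9 && t < h - 16)) ==> 4*h != 3); else branch requires h + 3*lim != 3.
Before the if: ((2*lim <= -15 ==> t == 11) ==> (((h > q - 9 && t < h - 16) ==> h + 3*lim != 3) && ((!(h > q - 9 && t < h - 16)) ==> 4*h != 3))) && ((!(2*lim <= -15 ==> t == 11)) ==> h + 3*lim != 3)
Before skip: ((2*lim <= -15 ==> t == 11) ==> (((h > q - 9 && t < h - 16) ==> h + 3*lim != 3) && ((!(h > q - 9 && t < h - 16)) ==> 4*h != 3))) && ((!(2*lim <= -15 ==> t == 11)) ==> h + 3*lim != 3)
Before n := 3*q - 7: ((2*lim <= -15 ==> t == 11) ==> (((h > q - 9 && t < h - 16) ==> h + 3*lim != 3) && ((!(h > q - 9 && t < h - 16)) ==> 4*h != 3))) && ((!(2*lim <= -15 ==> t == 11)) ==> h + 3*lim != 3)
Before n := lim + q: ((2*lim <= -15 ==> t == 11) ==> (((h > q - 9 && t < h - 16) ==> h + 3*lim != 3) && ((!(h > q - 9 && t < h - 16)) ==> 4*h != 3))) && ((!(2*lim <= -15 ==> t == 11)) ==> h + 3*lim != 3)
Answer: WP = ((2*lim <= -15 ==> t == 11) ==> (((h > q - 9 && t < h - 16) ==> h + 3*lim != 3) && ((!(h > q - 9 && t < h - 16)) ==> 4*h != 3))) && ((!(2*lim <= -15 ==> t == 11)) ==> h + 3*lim != 3)


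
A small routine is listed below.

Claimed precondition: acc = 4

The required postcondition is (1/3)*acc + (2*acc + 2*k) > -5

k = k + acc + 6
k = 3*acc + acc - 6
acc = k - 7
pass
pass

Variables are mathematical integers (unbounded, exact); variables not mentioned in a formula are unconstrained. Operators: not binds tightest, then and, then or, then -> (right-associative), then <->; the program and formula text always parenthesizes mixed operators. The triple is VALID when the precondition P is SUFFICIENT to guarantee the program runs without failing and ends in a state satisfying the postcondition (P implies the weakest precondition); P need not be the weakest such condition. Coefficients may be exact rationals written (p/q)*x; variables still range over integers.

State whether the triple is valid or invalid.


Working backward. After the program, the postcondition (1/3)*acc + (2*acc + 2*k) > -5 must hold; in canonical form it is (7/3)*acc + 2*k > -5.
Before skip: (7/3)*acc + 2*k > -5
Before skip: (7/3)*acc + 2*k > -5
Before acc := k - 7: (13/3)*k > 34/3
Before k := 3*acc + acc - 6: (52/3)*acc > 112/3
Before k := k + acc + 6: (52/3)*acc > 112/3
The weakest precondition is (52/3)*acc > 112/3.
Check whether acc = 4 implies it.
Every state satisfying the precondition satisfies the weakest precondition: the implication holds.
Answer: valid


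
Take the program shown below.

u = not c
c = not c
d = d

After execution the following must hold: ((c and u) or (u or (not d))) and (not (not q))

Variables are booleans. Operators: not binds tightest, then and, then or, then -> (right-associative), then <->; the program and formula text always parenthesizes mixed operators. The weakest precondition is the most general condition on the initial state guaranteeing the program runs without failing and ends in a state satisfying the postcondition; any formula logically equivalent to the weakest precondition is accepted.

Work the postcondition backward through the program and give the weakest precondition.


Working backward. After the program, the postcondition ((c and u) or (u or (not d))) and (not (not q)) must hold; in canonical form it is ((c and u) or u or (not d)) and q.
Before d := d: ((c and u) or u or (not d)) and q
Before c := not c: (((not c) and u) or u or (not d)) and q
Before u := not c: ((not c) or (not d)) and q
Answer: WP = ((not c) or (not d)) and q


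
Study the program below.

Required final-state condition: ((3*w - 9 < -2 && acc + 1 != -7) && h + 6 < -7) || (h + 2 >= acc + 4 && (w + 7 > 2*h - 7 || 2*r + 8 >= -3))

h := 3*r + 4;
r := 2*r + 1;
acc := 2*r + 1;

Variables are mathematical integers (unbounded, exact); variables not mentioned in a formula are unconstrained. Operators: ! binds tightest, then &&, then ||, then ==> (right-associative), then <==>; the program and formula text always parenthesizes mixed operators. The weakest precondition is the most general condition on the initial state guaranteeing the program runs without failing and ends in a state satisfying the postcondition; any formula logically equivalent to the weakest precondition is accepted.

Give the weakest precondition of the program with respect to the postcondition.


Working backward. After the program, the postcondition ((3*w - 9 < -2 && acc + 1 != -7) && h + 6 < -7) || (h + 2 >= acc + 4 && (w + 7 > 2*h - 7 || 2*r + 8 >= -3)) must hold; in canonical form it is (3*w < 7 && acc != -8 && h < -13) || (h >= acc + 2 && (w > 2*h - 14 || 2*r >= -11)).
Before acc := 2*r + 1: (3*w < 7 && 2*r != -9 && h < -13) || (h >= 2*r + 3 && (w > 2*h - 14 || 2*r >= -11))
Before r := 2*r + 1: (3*w < 7 && 4*r != -11 && h < -13) || (h >= 4*r + 5 && (w > 2*h - 14 || 4*r >= -13))
Before h := 3*r + 4: (3*w < 7 && 4*r != -11 && 3*r < -17) || (r <= -1 && (w > 6*r - 6 || 4*r >= -13))
Answer: WP = (3*w < 7 && 4*r != -11 && 3*r < -17) || (r <= -1 && (w > 6*r - 6 || 4*r >= -13))
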